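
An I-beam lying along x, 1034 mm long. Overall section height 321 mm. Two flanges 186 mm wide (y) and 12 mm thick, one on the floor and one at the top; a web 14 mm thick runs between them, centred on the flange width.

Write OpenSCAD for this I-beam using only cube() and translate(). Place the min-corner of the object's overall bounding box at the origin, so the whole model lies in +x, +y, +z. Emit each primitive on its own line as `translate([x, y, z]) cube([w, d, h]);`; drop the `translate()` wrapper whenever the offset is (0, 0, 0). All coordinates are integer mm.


cube([1034, 186, 12]);
translate([0, 86, 12]) cube([1034, 14, 297]);
translate([0, 0, 309]) cube([1034, 186, 12]);


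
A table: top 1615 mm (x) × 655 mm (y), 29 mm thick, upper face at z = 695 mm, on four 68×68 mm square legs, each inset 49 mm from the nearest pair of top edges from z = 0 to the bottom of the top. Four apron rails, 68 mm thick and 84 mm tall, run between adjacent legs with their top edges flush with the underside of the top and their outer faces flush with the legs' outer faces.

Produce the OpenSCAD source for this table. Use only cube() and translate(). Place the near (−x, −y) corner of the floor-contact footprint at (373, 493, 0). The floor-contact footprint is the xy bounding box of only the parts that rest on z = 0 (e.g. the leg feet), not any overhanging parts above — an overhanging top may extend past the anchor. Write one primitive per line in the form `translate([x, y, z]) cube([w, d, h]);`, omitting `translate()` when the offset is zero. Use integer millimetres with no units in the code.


// leg_h = 695 - 29 = 666
// apron z = 666 - 84 = 582
translate([324, 444, 666]) cube([1615, 655, 29]);
translate([373, 493, 0]) cube([68, 68, 666]);
translate([1822, 493, 0]) cube([68, 68, 666]);
translate([373, 982, 0]) cube([68, 68, 666]);
translate([1822, 982, 0]) cube([68, 68, 666]);
translate([441, 493, 582]) cube([1381, 68, 84]);
translate([441, 982, 582]) cube([1381, 68, 84]);
translate([373, 561, 582]) cube([68, 421, 84]);
translate([1822, 561, 582]) cube([68, 421, 84]);


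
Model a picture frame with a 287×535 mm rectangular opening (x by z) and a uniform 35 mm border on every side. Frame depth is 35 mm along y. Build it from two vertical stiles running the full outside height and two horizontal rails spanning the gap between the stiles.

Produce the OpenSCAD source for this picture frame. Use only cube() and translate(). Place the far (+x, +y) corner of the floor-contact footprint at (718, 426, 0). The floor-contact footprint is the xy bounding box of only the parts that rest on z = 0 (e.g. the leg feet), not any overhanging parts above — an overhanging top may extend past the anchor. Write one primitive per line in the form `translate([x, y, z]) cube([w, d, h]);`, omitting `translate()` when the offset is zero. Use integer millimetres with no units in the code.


translate([361, 391, 0]) cube([35, 35, 605]);
translate([683, 391, 0]) cube([35, 35, 605]);
translate([396, 391, 0]) cube([287, 35, 35]);
translate([396, 391, 570]) cube([287, 35, 35]);


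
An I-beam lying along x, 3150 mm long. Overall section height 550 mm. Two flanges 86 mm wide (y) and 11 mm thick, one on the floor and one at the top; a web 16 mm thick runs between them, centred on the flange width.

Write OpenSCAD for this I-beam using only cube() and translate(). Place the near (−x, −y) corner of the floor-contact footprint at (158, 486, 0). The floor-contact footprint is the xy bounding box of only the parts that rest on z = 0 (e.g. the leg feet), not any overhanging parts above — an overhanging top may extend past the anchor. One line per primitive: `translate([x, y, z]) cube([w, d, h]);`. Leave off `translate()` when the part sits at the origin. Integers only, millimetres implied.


translate([158, 486, 0]) cube([3150, 86, 11]);
translate([158, 521, 11]) cube([3150, 16, 528]);
translate([158, 486, 539]) cube([3150, 86, 11]);


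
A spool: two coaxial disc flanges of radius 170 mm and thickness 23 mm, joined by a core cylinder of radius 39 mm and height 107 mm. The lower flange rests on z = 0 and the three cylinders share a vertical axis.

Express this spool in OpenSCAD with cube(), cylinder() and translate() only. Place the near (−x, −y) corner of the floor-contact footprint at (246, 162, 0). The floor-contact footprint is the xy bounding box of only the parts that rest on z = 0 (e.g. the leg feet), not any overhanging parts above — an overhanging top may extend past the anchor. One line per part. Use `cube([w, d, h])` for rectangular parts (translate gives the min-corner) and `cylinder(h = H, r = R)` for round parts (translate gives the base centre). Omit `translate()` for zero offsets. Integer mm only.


translate([416, 332, 0]) cylinder(h = 23, r = 170);
translate([416, 332, 23]) cylinder(h = 107, r = 39);
translate([416, 332, 130]) cylinder(h = 23, r = 170);


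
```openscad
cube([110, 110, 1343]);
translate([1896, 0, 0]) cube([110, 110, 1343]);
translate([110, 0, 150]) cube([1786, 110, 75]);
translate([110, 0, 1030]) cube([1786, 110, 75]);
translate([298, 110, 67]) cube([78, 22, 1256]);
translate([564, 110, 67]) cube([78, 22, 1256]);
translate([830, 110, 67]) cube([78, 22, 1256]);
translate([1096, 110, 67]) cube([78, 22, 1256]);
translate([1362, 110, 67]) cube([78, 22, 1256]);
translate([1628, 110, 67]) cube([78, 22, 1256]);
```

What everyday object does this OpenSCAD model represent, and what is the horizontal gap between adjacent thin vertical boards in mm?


A fence section. The picket gap is 188 mm.

Two posts, two rails, 6 pickets — a fence section. Span 1786 mm holds 6 pickets of 78 mm with 7 equal gaps: ⌊(1786 − 6·78) / 7⌋ = 188 mm.


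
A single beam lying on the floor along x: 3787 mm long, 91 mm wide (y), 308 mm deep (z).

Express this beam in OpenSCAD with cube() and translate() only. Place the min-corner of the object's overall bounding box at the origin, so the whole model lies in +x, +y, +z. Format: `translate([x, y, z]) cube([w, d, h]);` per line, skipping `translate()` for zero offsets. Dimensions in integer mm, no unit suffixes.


cube([3787, 91, 308]);


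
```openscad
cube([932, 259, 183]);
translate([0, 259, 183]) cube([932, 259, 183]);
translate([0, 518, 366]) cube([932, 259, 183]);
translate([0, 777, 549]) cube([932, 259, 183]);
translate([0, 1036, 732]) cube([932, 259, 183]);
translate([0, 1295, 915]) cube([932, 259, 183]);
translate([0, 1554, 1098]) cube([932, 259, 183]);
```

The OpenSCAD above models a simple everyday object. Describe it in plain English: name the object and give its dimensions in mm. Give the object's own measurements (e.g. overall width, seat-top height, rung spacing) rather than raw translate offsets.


A straight staircase of 7 solid steps. Each step is 932 mm wide (x), 259 mm deep (y, the going) and 183 mm tall (the rise). The first step rests on the floor; each subsequent step sits one going further in +y and one rise higher in +z, directly behind and above the previous step with no overlap.


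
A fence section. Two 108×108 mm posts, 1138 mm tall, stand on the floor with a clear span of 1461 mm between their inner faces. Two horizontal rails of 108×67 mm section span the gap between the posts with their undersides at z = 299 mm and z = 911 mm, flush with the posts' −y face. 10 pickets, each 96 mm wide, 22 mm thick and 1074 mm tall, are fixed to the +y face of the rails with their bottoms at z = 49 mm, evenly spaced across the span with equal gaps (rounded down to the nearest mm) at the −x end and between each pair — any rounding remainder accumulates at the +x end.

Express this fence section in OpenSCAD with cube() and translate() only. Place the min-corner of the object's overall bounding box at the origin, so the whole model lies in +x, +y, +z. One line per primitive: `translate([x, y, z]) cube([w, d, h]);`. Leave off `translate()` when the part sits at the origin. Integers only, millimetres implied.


cube([108, 108, 1138]);
translate([1569, 0, 0]) cube([108, 108, 1138]);
translate([108, 0, 299]) cube([1461, 108, 67]);
translate([108, 0, 911]) cube([1461, 108, 67]);
translate([153, 108, 49]) cube([96, 22, 1074]);
translate([294, 108, 49]) cube([96, 22, 1074]);
translate([435, 108, 49]) cube([96, 22, 1074]);
translate([576, 108, 49]) cube([96, 22, 1074]);
translate([717, 108, 49]) cube([96, 22, 1074]);
translate([858, 108, 49]) cube([96, 22, 1074]);
translate([999, 108, 49]) cube([96, 22, 1074]);
translate([1140, 108, 49]) cube([96, 22, 1074]);
translate([1281, 108, 49]) cube([96, 22, 1074]);
translate([1422, 108, 49]) cube([96, 22, 1074]);


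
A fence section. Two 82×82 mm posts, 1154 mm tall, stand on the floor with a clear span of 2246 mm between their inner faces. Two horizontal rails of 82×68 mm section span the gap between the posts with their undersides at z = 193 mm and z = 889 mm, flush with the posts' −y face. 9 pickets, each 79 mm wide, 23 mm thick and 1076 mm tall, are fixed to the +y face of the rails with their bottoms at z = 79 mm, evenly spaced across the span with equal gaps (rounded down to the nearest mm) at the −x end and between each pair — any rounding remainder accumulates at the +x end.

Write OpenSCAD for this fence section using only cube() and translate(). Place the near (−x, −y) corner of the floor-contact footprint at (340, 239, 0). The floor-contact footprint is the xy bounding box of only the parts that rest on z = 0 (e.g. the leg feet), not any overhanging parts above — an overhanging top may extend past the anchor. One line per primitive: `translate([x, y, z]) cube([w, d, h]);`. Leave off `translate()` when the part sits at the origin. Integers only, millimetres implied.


translate([340, 239, 0]) cube([82, 82, 1154]);
translate([2668, 239, 0]) cube([82, 82, 1154]);
translate([422, 239, 193]) cube([2246, 82, 68]);
translate([422, 239, 889]) cube([2246, 82, 68]);
translate([575, 321, 79]) cube([79, 23, 1076]);
translate([807, 321, 79]) cube([79, 23, 1076]);
translate([1039, 321, 79]) cube([79, 23, 1076]);
translate([1271, 321, 79]) cube([79, 23, 1076]);
translate([1503, 321, 79]) cube([79, 23, 1076]);
translate([1735, 321, 79]) cube([79, 23, 1076]);
translate([1967, 321, 79]) cube([79, 23, 1076]);
translate([2199, 321, 79]) cube([79, 23, 1076]);
translate([2431, 321, 79]) cube([79, 23, 1076]);


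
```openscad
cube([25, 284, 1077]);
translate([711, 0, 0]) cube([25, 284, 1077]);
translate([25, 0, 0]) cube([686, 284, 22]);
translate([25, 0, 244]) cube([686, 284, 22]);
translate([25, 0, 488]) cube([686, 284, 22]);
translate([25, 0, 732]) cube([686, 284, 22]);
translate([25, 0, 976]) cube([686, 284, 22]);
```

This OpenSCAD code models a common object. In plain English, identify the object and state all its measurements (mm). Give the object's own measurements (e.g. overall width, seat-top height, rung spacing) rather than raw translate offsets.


An open bookshelf. Two side panels, each 25 mm thick, 284 mm deep and 1077 mm tall, stand 736 mm apart (outside-to-outside). Between them sit 5 shelves, each 22 mm thick and 284 mm deep, spanning the full gap between the sides. The bottom shelf rests on the floor (its underside at z = 0) and the clear gap between one shelf's top and the next shelf's underside is 222 mm.


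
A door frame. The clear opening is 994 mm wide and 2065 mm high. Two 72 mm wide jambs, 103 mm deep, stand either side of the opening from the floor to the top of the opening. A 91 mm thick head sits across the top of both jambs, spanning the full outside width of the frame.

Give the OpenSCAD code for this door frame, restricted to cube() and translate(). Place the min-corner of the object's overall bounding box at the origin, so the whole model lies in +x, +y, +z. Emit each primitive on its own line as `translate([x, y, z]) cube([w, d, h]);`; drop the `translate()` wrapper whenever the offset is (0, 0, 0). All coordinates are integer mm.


cube([72, 103, 2065]);
translate([1066, 0, 0]) cube([72, 103, 2065]);
translate([0, 0, 2065]) cube([1138, 103, 91]);


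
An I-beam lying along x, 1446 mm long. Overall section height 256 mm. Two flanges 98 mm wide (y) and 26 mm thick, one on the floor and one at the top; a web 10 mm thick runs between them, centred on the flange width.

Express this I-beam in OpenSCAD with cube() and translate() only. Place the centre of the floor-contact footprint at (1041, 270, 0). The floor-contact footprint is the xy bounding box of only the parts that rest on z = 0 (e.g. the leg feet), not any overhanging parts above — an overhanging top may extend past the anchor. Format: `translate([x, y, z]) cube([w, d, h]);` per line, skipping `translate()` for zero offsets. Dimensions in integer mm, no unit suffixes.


translate([318, 221, 0]) cube([1446, 98, 26]);
translate([318, 265, 26]) cube([1446, 10, 204]);
translate([318, 221, 230]) cube([1446, 98, 26]);


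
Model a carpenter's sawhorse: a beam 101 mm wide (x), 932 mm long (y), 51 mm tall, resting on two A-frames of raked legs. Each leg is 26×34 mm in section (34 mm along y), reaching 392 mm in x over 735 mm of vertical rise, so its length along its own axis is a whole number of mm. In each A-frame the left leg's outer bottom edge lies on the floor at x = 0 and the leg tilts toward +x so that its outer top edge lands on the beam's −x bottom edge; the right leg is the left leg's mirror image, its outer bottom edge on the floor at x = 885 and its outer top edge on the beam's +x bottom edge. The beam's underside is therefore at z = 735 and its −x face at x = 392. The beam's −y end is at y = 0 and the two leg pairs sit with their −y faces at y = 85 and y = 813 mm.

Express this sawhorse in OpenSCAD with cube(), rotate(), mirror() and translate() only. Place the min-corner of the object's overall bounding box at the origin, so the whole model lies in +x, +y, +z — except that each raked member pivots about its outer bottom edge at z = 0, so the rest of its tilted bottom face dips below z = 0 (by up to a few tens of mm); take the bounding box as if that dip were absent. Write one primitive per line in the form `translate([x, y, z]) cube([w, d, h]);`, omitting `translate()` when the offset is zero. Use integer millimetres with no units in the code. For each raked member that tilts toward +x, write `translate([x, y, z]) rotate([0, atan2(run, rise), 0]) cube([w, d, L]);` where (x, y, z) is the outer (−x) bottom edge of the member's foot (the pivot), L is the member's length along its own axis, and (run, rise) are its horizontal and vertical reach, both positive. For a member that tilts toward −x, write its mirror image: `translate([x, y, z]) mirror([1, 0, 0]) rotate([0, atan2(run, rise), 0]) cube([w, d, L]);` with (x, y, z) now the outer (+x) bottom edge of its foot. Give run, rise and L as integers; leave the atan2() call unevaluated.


translate([392, 0, 735]) cube([101, 932, 51]);
translate([0, 85, 0]) rotate([0, atan2(392, 735), 0]) cube([26, 34, 833]);
translate([885, 85, 0]) mirror([1, 0, 0]) rotate([0, atan2(392, 735), 0]) cube([26, 34, 833]);
translate([0, 813, 0]) rotate([0, atan2(392, 735), 0]) cube([26, 34, 833]);
translate([885, 813, 0]) mirror([1, 0, 0]) rotate([0, atan2(392, 735), 0]) cube([26, 34, 833]);


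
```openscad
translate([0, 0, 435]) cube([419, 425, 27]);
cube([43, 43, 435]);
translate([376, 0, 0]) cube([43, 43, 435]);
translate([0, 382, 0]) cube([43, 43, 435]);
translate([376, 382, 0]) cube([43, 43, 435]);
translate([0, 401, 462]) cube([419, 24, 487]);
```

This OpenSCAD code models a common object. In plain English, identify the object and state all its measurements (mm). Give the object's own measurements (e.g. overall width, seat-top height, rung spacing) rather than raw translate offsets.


A chair. The seat is a 419×425×27 mm slab with its top at z = 462 mm, on four 43×43 mm corner legs (flush with the seat edges, standing on z = 0). A flat backrest 24 mm thick, 487 mm tall, spans the full seat width and rises from the seat top along its +y edge, rear face flush with the rear of the seat.


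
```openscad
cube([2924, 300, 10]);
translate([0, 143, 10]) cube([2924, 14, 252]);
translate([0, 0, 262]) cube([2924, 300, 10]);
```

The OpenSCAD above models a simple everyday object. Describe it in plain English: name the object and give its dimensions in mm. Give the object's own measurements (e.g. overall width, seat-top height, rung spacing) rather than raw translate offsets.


An I-beam lying along x, 2924 mm long. Overall section height 272 mm. Two flanges 300 mm wide (y) and 10 mm thick, one on the floor and one at the top; a web 14 mm thick runs between them, centred on the flange width.


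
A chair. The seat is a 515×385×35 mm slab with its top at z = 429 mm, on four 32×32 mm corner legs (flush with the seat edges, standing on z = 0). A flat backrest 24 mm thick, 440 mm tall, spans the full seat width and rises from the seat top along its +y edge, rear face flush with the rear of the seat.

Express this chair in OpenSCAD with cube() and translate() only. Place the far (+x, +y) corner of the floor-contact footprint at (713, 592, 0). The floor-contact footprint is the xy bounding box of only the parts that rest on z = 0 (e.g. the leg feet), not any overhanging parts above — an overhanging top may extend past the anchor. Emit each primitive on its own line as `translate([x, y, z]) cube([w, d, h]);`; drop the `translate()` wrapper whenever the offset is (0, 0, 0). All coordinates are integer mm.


// leg_h = 429 - 35 = 394
translate([198, 207, 394]) cube([515, 385, 35]);
translate([198, 207, 0]) cube([32, 32, 394]);
translate([681, 207, 0]) cube([32, 32, 394]);
translate([198, 560, 0]) cube([32, 32, 394]);
translate([681, 560, 0]) cube([32, 32, 394]);
translate([198, 568, 429]) cube([515, 24, 440]);


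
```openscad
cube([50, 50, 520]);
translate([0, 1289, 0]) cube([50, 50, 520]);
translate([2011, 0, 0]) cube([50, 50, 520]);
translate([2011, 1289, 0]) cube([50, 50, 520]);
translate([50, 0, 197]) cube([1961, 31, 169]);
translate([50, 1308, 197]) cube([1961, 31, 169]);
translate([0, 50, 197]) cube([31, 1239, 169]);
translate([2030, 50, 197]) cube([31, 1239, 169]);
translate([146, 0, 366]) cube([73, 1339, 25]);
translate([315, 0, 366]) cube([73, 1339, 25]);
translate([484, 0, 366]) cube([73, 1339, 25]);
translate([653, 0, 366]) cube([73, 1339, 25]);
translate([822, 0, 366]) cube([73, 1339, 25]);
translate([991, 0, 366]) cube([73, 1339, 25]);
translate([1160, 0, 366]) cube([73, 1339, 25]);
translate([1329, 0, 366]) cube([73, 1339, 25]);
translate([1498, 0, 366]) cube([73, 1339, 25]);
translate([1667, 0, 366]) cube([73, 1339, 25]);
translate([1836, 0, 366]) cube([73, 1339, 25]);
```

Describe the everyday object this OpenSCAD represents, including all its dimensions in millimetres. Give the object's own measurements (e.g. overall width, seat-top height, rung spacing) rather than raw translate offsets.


A bed frame 2061 mm long (x) by 1339 mm wide (y). Four 50×50 mm corner posts, 520 mm tall, at the corners of the footprint. Four rails of 31 mm thickness and 169 mm height run between adjacent posts with their undersides at z = 197 mm, their outer faces flush with the outside of the frame (the two x-running rails run between the posts' inner faces; the two y-running rails run between the posts' inner faces). 11 slats, each 73 mm wide (x) and 25 mm thick, lie across the top of the two x-running rails, running the full 1339 mm width of the frame in y; along x they sit between the end posts with a 96 mm gap after the −x posts and between neighbouring slats, leaving 102 mm before the +x posts.


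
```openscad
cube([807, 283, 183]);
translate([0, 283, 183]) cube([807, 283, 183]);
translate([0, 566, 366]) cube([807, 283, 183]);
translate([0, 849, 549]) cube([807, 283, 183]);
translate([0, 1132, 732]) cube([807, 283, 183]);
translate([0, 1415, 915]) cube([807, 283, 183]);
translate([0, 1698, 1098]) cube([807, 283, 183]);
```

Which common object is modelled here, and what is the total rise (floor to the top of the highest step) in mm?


A staircase. The total rise is 1281 mm.

7 identical blocks, each offset up and back from the previous — a staircase. Each step is 183 mm tall and there are 7 of them, so the total rise is 7 × 183 = 1281 mm.


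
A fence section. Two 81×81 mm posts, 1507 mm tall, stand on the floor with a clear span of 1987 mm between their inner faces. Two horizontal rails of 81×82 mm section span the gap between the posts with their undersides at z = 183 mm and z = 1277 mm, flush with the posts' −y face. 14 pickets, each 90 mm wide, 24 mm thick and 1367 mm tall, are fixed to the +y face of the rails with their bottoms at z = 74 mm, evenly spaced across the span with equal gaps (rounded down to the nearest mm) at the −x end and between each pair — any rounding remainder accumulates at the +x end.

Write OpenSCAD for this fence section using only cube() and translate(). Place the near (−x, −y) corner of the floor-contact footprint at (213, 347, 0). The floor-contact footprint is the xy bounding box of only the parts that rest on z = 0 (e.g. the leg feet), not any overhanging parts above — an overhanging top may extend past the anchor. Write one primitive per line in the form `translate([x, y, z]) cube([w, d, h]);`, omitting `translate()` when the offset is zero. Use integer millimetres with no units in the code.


translate([213, 347, 0]) cube([81, 81, 1507]);
translate([2281, 347, 0]) cube([81, 81, 1507]);
translate([294, 347, 183]) cube([1987, 81, 82]);
translate([294, 347, 1277]) cube([1987, 81, 82]);
translate([342, 428, 74]) cube([90, 24, 1367]);
translate([480, 428, 74]) cube([90, 24, 1367]);
translate([618, 428, 74]) cube([90, 24, 1367]);
translate([756, 428, 74]) cube([90, 24, 1367]);
translate([894, 428, 74]) cube([90, 24, 1367]);
translate([1032, 428, 74]) cube([90, 24, 1367]);
translate([1170, 428, 74]) cube([90, 24, 1367]);
translate([1308, 428, 74]) cube([90, 24, 1367]);
translate([1446, 428, 74]) cube([90, 24, 1367]);
translate([1584, 428, 74]) cube([90, 24, 1367]);
translate([1722, 428, 74]) cube([90, 24, 1367]);
translate([1860, 428, 74]) cube([90, 24, 1367]);
translate([1998, 428, 74]) cube([90, 24, 1367]);
translate([2136, 428, 74]) cube([90, 24, 1367]);


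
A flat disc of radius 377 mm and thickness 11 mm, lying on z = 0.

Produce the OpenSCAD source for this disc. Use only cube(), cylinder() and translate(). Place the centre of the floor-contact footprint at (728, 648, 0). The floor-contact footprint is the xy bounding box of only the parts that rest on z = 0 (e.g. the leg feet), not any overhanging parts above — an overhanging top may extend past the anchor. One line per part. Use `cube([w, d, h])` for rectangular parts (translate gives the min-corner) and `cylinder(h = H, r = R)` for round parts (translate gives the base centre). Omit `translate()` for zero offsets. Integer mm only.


translate([728, 648, 0]) cylinder(h = 11, r = 377);


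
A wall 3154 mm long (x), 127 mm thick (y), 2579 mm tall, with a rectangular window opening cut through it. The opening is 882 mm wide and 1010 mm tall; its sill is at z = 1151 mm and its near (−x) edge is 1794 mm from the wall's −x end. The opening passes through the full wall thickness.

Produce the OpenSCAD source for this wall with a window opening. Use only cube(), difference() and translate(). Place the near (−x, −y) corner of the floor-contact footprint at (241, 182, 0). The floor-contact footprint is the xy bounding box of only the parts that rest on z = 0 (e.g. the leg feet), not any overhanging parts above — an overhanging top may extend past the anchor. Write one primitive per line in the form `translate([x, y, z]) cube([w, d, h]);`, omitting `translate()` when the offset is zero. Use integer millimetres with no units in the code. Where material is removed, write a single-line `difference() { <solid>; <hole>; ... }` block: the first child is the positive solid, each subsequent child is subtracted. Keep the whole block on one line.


difference() { translate([241, 182, 0]) cube([3154, 127, 2579]); translate([2035, 182, 1151]) cube([882, 127, 1010]); }


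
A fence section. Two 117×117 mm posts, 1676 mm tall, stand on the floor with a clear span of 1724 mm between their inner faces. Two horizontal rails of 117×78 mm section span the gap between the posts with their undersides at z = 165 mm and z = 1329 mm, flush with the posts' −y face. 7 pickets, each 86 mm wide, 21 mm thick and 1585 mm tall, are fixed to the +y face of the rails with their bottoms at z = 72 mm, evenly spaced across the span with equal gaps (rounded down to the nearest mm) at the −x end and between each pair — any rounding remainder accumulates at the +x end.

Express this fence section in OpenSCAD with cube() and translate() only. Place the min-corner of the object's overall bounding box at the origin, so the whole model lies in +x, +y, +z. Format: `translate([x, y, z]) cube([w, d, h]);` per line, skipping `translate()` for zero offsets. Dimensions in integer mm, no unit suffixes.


cube([117, 117, 1676]);
translate([1841, 0, 0]) cube([117, 117, 1676]);
translate([117, 0, 165]) cube([1724, 117, 78]);
translate([117, 0, 1329]) cube([1724, 117, 78]);
translate([257, 117, 72]) cube([86, 21, 1585]);
translate([483, 117, 72]) cube([86, 21, 1585]);
translate([709, 117, 72]) cube([86, 21, 1585]);
translate([935, 117, 72]) cube([86, 21, 1585]);
translate([1161, 117, 72]) cube([86, 21, 1585]);
translate([1387, 117, 72]) cube([86, 21, 1585]);
translate([1613, 117, 72]) cube([86, 21, 1585]);


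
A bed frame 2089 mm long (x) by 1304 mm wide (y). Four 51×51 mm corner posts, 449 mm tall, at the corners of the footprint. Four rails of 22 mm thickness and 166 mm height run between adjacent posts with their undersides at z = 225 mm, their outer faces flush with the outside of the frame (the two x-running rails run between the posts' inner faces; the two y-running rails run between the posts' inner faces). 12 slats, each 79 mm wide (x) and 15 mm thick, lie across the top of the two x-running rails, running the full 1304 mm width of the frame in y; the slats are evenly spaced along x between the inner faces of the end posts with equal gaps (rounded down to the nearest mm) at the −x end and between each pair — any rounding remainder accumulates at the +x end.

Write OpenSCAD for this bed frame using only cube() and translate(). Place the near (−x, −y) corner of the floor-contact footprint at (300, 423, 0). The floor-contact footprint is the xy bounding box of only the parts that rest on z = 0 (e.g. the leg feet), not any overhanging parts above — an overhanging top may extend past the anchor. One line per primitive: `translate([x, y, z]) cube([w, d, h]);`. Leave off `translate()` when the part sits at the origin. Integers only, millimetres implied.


translate([300, 423, 0]) cube([51, 51, 449]);
translate([300, 1676, 0]) cube([51, 51, 449]);
translate([2338, 423, 0]) cube([51, 51, 449]);
translate([2338, 1676, 0]) cube([51, 51, 449]);
translate([351, 423, 225]) cube([1987, 22, 166]);
translate([351, 1705, 225]) cube([1987, 22, 166]);
translate([300, 474, 225]) cube([22, 1202, 166]);
translate([2367, 474, 225]) cube([22, 1202, 166]);
translate([430, 423, 391]) cube([79, 1304, 15]);
translate([588, 423, 391]) cube([79, 1304, 15]);
translate([746, 423, 391]) cube([79, 1304, 15]);
translate([904, 423, 391]) cube([79, 1304, 15]);
translate([1062, 423, 391]) cube([79, 1304, 15]);
translate([1220, 423, 391]) cube([79, 1304, 15]);
translate([1378, 423, 391]) cube([79, 1304, 15]);
translate([1536, 423, 391]) cube([79, 1304, 15]);
translate([1694, 423, 391]) cube([79, 1304, 15]);
translate([1852, 423, 391]) cube([79, 1304, 15]);
translate([2010, 423, 391]) cube([79, 1304, 15]);
translate([2168, 423, 391]) cube([79, 1304, 15]);


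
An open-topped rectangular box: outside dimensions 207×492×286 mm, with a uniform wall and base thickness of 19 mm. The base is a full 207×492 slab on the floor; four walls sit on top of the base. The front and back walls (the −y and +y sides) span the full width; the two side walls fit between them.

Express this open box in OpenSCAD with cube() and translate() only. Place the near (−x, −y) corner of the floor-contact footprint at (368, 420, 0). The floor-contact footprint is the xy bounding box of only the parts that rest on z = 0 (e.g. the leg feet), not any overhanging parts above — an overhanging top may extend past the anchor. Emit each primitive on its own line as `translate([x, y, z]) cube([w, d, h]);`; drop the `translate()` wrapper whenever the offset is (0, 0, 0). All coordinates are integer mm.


translate([368, 420, 0]) cube([207, 492, 19]);
translate([368, 420, 19]) cube([207, 19, 267]);
translate([368, 893, 19]) cube([207, 19, 267]);
translate([368, 439, 19]) cube([19, 454, 267]);
translate([556, 439, 19]) cube([19, 454, 267]);


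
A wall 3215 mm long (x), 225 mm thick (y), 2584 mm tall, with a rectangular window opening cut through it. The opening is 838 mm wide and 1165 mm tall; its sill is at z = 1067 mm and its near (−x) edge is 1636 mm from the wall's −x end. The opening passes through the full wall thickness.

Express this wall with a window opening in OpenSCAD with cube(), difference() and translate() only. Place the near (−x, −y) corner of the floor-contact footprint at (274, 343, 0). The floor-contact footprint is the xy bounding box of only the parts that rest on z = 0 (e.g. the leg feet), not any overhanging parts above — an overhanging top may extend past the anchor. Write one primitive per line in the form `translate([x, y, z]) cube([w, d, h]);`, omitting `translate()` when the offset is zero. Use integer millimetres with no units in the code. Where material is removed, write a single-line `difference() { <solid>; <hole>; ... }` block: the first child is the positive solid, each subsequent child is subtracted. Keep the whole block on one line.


difference() { translate([274, 343, 0]) cube([3215, 225, 2584]); translate([1910, 343, 1067]) cube([838, 225, 1165]); }


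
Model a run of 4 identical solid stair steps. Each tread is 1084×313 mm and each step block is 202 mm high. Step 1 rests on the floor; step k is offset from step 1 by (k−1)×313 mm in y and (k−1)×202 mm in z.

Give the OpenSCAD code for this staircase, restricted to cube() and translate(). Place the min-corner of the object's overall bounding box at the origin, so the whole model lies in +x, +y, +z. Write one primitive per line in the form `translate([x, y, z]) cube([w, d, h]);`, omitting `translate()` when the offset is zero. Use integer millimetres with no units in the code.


cube([1084, 313, 202]);
translate([0, 313, 202]) cube([1084, 313, 202]);
translate([0, 626, 404]) cube([1084, 313, 202]);
translate([0, 939, 606]) cube([1084, 313, 202]);


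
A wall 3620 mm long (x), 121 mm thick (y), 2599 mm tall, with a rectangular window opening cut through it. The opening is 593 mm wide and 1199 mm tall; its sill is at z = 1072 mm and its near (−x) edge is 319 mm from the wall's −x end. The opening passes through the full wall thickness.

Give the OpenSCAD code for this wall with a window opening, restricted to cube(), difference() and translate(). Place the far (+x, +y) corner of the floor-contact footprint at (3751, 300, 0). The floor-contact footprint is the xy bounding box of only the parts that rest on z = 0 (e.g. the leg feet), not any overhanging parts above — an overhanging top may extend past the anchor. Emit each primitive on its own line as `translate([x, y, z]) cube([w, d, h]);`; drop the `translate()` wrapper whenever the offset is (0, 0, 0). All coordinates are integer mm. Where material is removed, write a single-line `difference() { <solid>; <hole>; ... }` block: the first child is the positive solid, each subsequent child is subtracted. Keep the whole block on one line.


difference() { translate([131, 179, 0]) cube([3620, 121, 2599]); translate([450, 179, 1072]) cube([593, 121, 1199]); }


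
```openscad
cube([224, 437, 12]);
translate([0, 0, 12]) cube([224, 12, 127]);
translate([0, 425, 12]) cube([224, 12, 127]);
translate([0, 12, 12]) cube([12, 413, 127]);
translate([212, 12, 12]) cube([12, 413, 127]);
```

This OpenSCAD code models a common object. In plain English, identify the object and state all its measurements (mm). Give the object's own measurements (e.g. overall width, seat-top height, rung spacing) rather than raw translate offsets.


An open-topped rectangular box: outside dimensions 224×437×139 mm, with a uniform wall and base thickness of 12 mm. The base is a full 224×437 slab on the floor; four walls sit on top of the base. The front and back walls (the −y and +y sides) span the full width; the two side walls fit between them.


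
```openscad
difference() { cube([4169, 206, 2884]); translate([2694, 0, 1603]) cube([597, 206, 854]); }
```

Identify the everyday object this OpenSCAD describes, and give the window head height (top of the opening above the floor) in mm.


A wall with a window opening. The window head height is 2457 mm.

A wall with a rectangular opening subtracted — a window. Sill at z = 1603, opening 854 mm tall, so the head is at 1603 + 854 = 2457 mm.


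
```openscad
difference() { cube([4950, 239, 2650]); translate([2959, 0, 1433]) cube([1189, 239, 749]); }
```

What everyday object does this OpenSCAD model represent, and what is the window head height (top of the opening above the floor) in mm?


A wall with a window opening. The window head height is 2182 mm.

A wall with a rectangular opening subtracted — a window. Sill at z = 1433, opening 749 mm tall, so the head is at 1433 + 749 = 2182 mm.


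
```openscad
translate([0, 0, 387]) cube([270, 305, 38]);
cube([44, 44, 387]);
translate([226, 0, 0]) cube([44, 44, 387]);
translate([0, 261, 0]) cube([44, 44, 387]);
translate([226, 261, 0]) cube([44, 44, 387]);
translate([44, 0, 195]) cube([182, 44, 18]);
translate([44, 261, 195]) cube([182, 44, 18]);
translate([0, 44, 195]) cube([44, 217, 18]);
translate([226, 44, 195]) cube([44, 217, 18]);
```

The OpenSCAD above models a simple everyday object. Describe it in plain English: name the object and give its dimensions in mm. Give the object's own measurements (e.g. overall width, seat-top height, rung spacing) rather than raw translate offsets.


A simple wooden stool: a rectangular seat 270 mm (x) by 305 mm (y), 38 mm thick, top face at z = 425 mm, on four square legs, each 44×44 mm in cross-section. The legs rest on z = 0, each flush with a corner of the seat. Four stretchers, 44 mm wide and 18 mm tall, connect adjacent legs with their undersides at z = 195 mm, each running between the inner faces of the legs it joins and aligned with the legs' outer faces on the other axis.


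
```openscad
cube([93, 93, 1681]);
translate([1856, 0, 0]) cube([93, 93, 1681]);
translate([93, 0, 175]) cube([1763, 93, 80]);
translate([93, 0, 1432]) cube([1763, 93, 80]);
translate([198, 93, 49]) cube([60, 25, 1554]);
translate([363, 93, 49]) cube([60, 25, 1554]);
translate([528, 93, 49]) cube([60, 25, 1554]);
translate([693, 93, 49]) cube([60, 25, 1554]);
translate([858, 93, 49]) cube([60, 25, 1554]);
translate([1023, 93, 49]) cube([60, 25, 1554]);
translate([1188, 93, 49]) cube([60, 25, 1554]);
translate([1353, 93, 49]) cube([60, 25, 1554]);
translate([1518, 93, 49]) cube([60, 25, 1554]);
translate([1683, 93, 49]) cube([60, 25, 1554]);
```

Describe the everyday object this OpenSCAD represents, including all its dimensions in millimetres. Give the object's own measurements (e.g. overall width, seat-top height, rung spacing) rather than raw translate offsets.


A fence section. Two 93×93 mm posts, 1681 mm tall, stand on the floor with a clear span of 1763 mm between their inner faces. Two horizontal rails of 93×80 mm section span the gap between the posts with their undersides at z = 175 mm and z = 1432 mm, flush with the posts' −y face. 10 pickets, each 60 mm wide, 25 mm thick and 1554 mm tall, are fixed to the +y face of the rails with their bottoms at z = 49 mm, spaced across the span with a 105 mm gap after the −x post and between neighbouring pickets, with 113 mm left before the +x post.


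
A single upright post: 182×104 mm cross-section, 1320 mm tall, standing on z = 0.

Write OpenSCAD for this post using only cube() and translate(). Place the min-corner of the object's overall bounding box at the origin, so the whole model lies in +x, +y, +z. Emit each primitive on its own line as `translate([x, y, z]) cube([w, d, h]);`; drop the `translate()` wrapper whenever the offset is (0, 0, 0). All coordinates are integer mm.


cube([182, 104, 1320]);


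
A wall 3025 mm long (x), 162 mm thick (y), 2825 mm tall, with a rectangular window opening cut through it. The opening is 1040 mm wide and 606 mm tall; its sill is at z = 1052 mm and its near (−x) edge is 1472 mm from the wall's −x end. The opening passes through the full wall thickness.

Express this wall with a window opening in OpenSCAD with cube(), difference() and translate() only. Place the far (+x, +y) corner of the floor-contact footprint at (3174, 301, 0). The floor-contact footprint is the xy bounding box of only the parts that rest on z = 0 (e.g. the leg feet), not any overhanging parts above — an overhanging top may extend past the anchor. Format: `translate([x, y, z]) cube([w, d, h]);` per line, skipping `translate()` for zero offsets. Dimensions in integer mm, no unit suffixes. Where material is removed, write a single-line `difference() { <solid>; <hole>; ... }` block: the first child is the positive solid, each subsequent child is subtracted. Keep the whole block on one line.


difference() { translate([149, 139, 0]) cube([3025, 162, 2825]); translate([1621, 139, 1052]) cube([1040, 162, 606]); }


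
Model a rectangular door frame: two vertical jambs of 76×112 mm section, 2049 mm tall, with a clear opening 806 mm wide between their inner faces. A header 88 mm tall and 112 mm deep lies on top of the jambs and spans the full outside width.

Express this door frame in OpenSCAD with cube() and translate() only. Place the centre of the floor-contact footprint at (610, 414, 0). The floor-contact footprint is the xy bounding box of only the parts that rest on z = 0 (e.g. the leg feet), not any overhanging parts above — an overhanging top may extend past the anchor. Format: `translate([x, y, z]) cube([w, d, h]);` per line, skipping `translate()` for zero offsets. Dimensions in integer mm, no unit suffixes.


translate([131, 358, 0]) cube([76, 112, 2049]);
translate([1013, 358, 0]) cube([76, 112, 2049]);
translate([131, 358, 2049]) cube([958, 112, 88]);


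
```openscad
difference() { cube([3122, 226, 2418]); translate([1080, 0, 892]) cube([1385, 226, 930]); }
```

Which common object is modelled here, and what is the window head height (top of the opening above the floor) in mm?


A wall with a window opening. The window head height is 1822 mm.

A wall with a rectangular opening subtracted — a window. Sill at z = 892, opening 930 mm tall, so the head is at 892 + 930 = 1822 mm.


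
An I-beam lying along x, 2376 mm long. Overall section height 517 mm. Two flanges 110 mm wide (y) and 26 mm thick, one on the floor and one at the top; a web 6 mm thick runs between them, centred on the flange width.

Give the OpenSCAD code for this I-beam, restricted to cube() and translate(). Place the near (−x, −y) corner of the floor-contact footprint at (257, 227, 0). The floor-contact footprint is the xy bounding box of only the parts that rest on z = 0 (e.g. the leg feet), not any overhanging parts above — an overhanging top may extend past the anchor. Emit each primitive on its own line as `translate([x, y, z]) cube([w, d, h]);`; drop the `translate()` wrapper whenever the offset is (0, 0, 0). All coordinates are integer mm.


translate([257, 227, 0]) cube([2376, 110, 26]);
translate([257, 279, 26]) cube([2376, 6, 465]);
translate([257, 227, 491]) cube([2376, 110, 26]);


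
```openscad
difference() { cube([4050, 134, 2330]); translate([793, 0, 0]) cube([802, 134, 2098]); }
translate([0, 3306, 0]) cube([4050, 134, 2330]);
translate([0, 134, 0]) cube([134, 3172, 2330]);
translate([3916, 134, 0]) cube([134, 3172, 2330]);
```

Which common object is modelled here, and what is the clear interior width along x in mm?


A single room. The interior width is 3782 mm.

Four walls enclosing a rectangle with a door in the front wall — a room. Outside width 4050 minus two 134 mm walls gives 3782 mm.
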